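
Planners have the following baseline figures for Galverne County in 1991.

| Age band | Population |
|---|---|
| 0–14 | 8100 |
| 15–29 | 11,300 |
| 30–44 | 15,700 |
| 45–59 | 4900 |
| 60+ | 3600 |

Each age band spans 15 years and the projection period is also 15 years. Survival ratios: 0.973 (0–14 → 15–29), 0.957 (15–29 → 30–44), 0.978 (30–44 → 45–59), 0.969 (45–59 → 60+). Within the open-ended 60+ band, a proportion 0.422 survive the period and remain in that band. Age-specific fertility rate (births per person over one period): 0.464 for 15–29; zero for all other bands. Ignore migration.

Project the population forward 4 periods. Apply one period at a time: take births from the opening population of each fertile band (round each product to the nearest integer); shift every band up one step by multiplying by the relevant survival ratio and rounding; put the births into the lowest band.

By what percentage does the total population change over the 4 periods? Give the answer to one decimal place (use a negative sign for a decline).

-38.7

Period 1:
Births: 11300 × 0.464 = 5243
15–29: 8100 × 0.973 = 7881
30–44: 11300 × 0.957 = 10814
45–59: 15700 × 0.978 = 15355
60+: 4900 × 0.969 + 3600 × 0.422 = 4748 + 1519 = 6267
End of period: [5243, 7881, 10814, 15355, 6267]
Period 2:
Births: 7881 × 0.464 = 3657
15–29: 5243 × 0.973 = 5101
30–44: 7881 × 0.957 = 7542
45–59: 10814 × 0.978 = 10576
60+: 15355 × 0.969 + 6267 × 0.422 = 14879 + 2645 = 17524
End of period: [3657, 5101, 7542, 10576, 17524]
Period 3:
Births: 5101 × 0.464 = 2367
15–29: 3657 × 0.973 = 3558
30–44: 5101 × 0.957 = 4882
45–59: 7542 × 0.978 = 7376
60+: 10576 × 0.969 + 17524 × 0.422 = 10248 + 7395 = 17643
End of period: [2367, 3558, 4882, 7376, 17643]
Period 4:
Births: 3558 × 0.464 = 1651
15–29: 2367 × 0.973 = 2303
30–44: 3558 × 0.957 = 3405
45–59: 4882 × 0.978 = 4775
60+: 7376 × 0.969 + 17643 × 0.422 = 7147 + 7445 = 14592
End of period: [1651, 2303, 3405, 4775, 14592]
Total: 43600 → 26726; change = -16874; percentage change = -38.7%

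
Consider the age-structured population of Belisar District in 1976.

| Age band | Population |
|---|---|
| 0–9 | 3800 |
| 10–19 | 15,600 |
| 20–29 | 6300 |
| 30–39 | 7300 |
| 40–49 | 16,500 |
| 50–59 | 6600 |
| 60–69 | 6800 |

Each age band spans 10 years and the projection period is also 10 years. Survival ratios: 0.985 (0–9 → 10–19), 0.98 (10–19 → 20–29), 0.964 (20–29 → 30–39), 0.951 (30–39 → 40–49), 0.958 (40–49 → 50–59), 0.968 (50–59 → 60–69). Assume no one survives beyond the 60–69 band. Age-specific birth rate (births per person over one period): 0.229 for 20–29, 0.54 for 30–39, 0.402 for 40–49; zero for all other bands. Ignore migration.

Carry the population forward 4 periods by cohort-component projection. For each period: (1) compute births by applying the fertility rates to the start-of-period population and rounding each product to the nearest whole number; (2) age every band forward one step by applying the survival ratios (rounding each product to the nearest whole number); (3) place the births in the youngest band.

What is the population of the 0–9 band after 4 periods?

Numbering the bands 1..7 from youngest to oldest:
After projecting period 1:
Births: 6300 × 0.229 = 1443  |  7300 × 0.54 = 3942  |  16500 × 0.402 = 6633 → total 12018
Band 2: 3800 × 0.985 = 3743
Band 3: 15600 × 0.98 = 15288
Band 4: 6300 × 0.964 = 6073
Band 5: 7300 × 0.951 = 6942
Band 6: 16500 × 0.958 = 15807
Band 7: 6600 × 0.968 = 6389
→ [12018, 3743, 15288, 6073, 6942, 15807, 6389]
After projecting period 2:
Births: 15288 × 0.229 = 3501  |  6073 × 0.54 = 3279  |  6942 × 0.402 = 2791 → total 9571
Band 2: 12018 × 0.985 = 11838
Band 3: 3743 × 0.98 = 3668
Band 4: 15288 × 0.964 = 14738
Band 5: 6073 × 0.951 = 5775
Band 6: 6942 × 0.958 = 6650
Band 7: 15807 × 0.968 = 15301
→ [9571, 11838, 3668, 14738, 5775, 6650, 15301]
After projecting period 3:
Births: 3668 × 0.229 = 840  |  14738 × 0.54 = 7959  |  5775 × 0.402 = 2322 → total 11121
Band 2: 9571 × 0.985 = 9427
Band 3: 11838 × 0.98 = 11601
Band 4: 3668 × 0.964 = 3536
Band 5: 14738 × 0.951 = 14016
Band 6: 5775 × 0.958 = 5532
Band 7: 6650 × 0.968 = 6437
→ [11121, 9427, 11601, 3536, 14016, 5532, 6437]
After projecting period 4:
Births: 11601 × 0.229 = 2657  |  3536 × 0.54 = 1909  |  14016 × 0.402 = 5634 → total 10200
Band 2: 11121 × 0.985 = 10954
Band 3: 9427 × 0.98 = 9238
Band 4: 11601 × 0.964 = 11183
Band 5: 3536 × 0.951 = 3363
Band 6: 14016 × 0.958 = 13427
Band 7: 5532 × 0.968 = 5355
→ [10200, 10954, 9238, 11183, 3363, 13427, 5355]

10200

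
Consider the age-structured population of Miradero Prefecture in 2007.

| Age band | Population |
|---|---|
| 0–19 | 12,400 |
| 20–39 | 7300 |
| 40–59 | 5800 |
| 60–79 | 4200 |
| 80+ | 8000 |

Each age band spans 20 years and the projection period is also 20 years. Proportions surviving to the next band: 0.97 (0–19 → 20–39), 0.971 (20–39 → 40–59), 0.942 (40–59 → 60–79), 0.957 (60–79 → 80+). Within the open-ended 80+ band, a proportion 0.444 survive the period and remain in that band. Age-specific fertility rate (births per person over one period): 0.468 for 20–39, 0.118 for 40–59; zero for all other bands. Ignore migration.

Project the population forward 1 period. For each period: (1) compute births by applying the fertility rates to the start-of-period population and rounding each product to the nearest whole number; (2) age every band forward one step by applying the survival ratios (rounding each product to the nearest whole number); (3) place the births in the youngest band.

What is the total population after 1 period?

Call the groups 1 to 5, youngest first.
[period 1]
Births: 7300 * 0.468 = 3416 ; 5800 * 0.118 = 684 — total 4100
Group 2: 12400 * 0.97 = 12028
Group 3: 7300 * 0.971 = 7088
Group 4: 5800 * 0.942 = 5464
Group 5: 4200 * 0.957 + 8000 * 0.444 = 4019 + 3552 = 7571
End of period: [4100, 12028, 7088, 5464, 7571]
Total after period 1: 4100 + 12028 + 7088 + 5464 + 7571 = 36251

36251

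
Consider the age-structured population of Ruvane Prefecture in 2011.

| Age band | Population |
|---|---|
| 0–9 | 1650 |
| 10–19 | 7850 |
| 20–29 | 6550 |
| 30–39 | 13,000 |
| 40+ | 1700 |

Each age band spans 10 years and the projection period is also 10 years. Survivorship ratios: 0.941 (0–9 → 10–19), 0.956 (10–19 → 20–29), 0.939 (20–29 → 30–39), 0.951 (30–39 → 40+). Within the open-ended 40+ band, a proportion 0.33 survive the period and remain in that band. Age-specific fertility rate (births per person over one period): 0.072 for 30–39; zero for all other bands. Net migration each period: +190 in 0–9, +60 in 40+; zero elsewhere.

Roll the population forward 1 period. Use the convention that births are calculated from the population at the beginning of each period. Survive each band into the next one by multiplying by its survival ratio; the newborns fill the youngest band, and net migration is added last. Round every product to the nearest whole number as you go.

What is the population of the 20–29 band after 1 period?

7505

Numbering the bands 1..5 from youngest to oldest:
Period 1:
Births: 13000 × 0.072 = 936
Band 2: 1650 × 0.941 = 1553
Band 3: 7850 × 0.956 = 7505
Band 4: 6550 × 0.939 = 6150
Band 5: 13000 × 0.951 + 1700 × 0.33 = 12363 + 561 = 12924
Net migration: Band 1 + 190 → 1126; Band 5 + 60 → 12984
→ [1126, 1553, 7505, 6150, 12984]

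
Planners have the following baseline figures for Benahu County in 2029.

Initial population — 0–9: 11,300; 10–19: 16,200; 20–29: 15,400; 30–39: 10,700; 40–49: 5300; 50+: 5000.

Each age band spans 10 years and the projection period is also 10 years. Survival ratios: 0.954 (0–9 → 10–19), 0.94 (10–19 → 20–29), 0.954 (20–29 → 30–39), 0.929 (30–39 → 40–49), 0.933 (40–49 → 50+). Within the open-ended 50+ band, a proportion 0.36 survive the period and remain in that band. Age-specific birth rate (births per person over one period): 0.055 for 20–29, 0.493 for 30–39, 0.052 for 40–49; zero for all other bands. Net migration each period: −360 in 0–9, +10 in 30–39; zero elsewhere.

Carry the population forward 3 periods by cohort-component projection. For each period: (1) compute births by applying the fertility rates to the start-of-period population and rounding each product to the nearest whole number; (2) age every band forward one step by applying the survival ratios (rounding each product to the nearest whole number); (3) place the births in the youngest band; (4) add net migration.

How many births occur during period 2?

8603

Numbering the bands 1..6 from youngest to oldest:
Period 1.
Births: 15400 × 0.055 = 847, 10700 × 0.493 = 5275, 5300 × 0.052 = 276 ⇒ total 6398
Band 2: 11300 × 0.954 = 10780
Band 3: 16200 × 0.94 = 15228
Band 4: 15400 × 0.954 = 14692
Band 5: 10700 × 0.929 = 9940
Band 6: 5300 × 0.933 + 5000 × 0.36 = 4945 + 1800 = 6745
Net migration: Band 1 − 360 → 6038; Band 4 + 10 → 14702
Giving 6038 / 10780 / 15228 / 14702 / 9940 / 6745.
Period 2.
Births: 15228 × 0.055 = 838, 14702 × 0.493 = 7248, 9940 × 0.052 = 517 ⇒ total 8603
Band 2: 6038 × 0.954 = 5760
Band 3: 10780 × 0.94 = 10133
Band 4: 15228 × 0.954 = 14528
Band 5: 14702 × 0.929 = 13658
Band 6: 9940 × 0.933 + 6745 × 0.36 = 9274 + 2428 = 11702
Net migration: Band 1 − 360 → 8243; Band 4 + 10 → 14538
Giving 8243 / 5760 / 10133 / 14538 / 13658 / 11702.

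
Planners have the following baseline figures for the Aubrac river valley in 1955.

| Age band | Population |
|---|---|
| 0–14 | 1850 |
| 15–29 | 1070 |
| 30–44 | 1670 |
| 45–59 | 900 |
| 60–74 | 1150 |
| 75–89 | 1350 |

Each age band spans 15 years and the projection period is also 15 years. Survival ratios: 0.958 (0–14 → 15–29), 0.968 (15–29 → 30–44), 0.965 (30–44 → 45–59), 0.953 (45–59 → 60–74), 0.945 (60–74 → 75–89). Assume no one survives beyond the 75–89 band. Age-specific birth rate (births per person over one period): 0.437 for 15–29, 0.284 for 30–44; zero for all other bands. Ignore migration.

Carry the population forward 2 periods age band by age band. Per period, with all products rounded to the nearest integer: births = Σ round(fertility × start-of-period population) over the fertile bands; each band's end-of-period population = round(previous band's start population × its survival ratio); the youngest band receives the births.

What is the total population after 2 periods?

7032

— Period 1 —
Births: 1070 × 0.437 = 468  |  1670 × 0.284 = 474 — total 942
15–29: 1850 × 0.958 = 1772
30–44: 1070 × 0.968 = 1036
45–59: 1670 × 0.965 = 1612
60–74: 900 × 0.953 = 858
75–89: 1150 × 0.945 = 1087
Population now: 0–14=942, 15–29=1772, 30–44=1036, 45–59=1612, 60–74=858, 75–89=1087
— Period 2 —
Births: 1772 × 0.437 = 774  |  1036 × 0.284 = 294 — total 1068
15–29: 942 × 0.958 = 902
30–44: 1772 × 0.968 = 1715
45–59: 1036 × 0.965 = 1000
60–74: 1612 × 0.953 = 1536
75–89: 858 × 0.945 = 811
Population now: 0–14=1068, 15–29=902, 30–44=1715, 45–59=1000, 60–74=1536, 75–89=811
Total after period 2: 1068 + 902 + 1715 + 1000 + 1536 + 811 = 7032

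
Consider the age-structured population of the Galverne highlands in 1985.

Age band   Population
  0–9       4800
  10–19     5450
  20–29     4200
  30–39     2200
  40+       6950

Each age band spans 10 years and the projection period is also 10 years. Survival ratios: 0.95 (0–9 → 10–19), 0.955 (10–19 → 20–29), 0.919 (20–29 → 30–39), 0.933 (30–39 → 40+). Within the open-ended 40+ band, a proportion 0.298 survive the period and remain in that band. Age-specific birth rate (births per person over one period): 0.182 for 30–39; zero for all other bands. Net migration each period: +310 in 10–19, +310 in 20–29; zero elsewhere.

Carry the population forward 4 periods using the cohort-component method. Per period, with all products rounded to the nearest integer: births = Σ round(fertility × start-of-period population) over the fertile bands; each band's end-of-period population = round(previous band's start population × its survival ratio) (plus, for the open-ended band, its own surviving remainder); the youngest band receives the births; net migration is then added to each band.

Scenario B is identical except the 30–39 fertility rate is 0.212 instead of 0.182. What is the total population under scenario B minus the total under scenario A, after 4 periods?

— Period 1 —
Births: 2200 * 0.182 = 400
10–19: 4800 * 0.95 = 4560
20–29: 5450 * 0.955 = 5205
30–39: 4200 * 0.919 = 3860
40+: 2200 * 0.933 + 6950 * 0.298 = 2053 + 2071 = 4124
Net migration: 10–19 + 310 → 4870; 20–29 + 310 → 5515
Population now: 0–9=400, 10–19=4870, 20–29=5515, 30–39=3860, 40+=4124
— Period 2 —
Births: 3860 * 0.182 = 703
10–19: 400 * 0.95 = 380
20–29: 4870 * 0.955 = 4651
30–39: 5515 * 0.919 = 5068
40+: 3860 * 0.933 + 4124 * 0.298 = 3601 + 1229 = 4830
Net migration: 10–19 + 310 → 690; 20–29 + 310 → 4961
Population now: 0–9=703, 10–19=690, 20–29=4961, 30–39=5068, 40+=4830
— Period 3 —
Births: 5068 * 0.182 = 922
10–19: 703 * 0.95 = 668
20–29: 690 * 0.955 = 659
30–39: 4961 * 0.919 = 4559
40+: 5068 * 0.933 + 4830 * 0.298 = 4728 + 1439 = 6167
Net migration: 10–19 + 310 → 978; 20–29 + 310 → 969
Population now: 0–9=922, 10–19=978, 20–29=969, 30–39=4559, 40+=6167
— Period 4 —
Births: 4559 * 0.182 = 830
10–19: 922 * 0.95 = 876
20–29: 978 * 0.955 = 934
30–39: 969 * 0.919 = 891
40+: 4559 * 0.933 + 6167 * 0.298 = 4254 + 1838 = 6092
Net migration: 10–19 + 310 → 1186; 20–29 + 310 → 1244
Population now: 0–9=830, 10–19=1186, 20–29=1244, 30–39=891, 40+=6092
Scenario A total after 4 periods: 10243
Scenario B projection —
— Period 1 —
Births: 2200 * 0.212 = 466
10–19: 4800 * 0.95 = 4560
20–29: 5450 * 0.955 = 5205
30–39: 4200 * 0.919 = 3860
40+: 2200 * 0.933 + 6950 * 0.298 = 2053 + 2071 = 4124
Net migration: 10–19 + 310 → 4870; 20–29 + 310 → 5515
Population now: 0–9=466, 10–19=4870, 20–29=5515, 30–39=3860, 40+=4124
— Period 2 —
Births: 3860 * 0.212 = 818
10–19: 466 * 0.95 = 443
20–29: 4870 * 0.955 = 4651
30–39: 5515 * 0.919 = 5068
40+: 3860 * 0.933 + 4124 * 0.298 = 3601 + 1229 = 4830
Net migration: 10–19 + 310 → 753; 20–29 + 310 → 4961
Population now: 0–9=818, 10–19=753, 20–29=4961, 30–39=5068, 40+=4830
— Period 3 —
Births: 5068 * 0.212 = 1074
10–19: 818 * 0.95 = 777
20–29: 753 * 0.955 = 719
30–39: 4961 * 0.919 = 4559
40+: 5068 * 0.933 + 4830 * 0.298 = 4728 + 1439 = 6167
Net migration: 10–19 + 310 → 1087; 20–29 + 310 → 1029
Population now: 0–9=1074, 10–19=1087, 20–29=1029, 30–39=4559, 40+=6167
— Period 4 —
Births: 4559 * 0.212 = 967
10–19: 1074 * 0.95 = 1020
20–29: 1087 * 0.955 = 1038
30–39: 1029 * 0.919 = 946
40+: 4559 * 0.933 + 6167 * 0.298 = 4254 + 1838 = 6092
Net migration: 10–19 + 310 → 1330; 20–29 + 310 → 1348
Population now: 0–9=967, 10–19=1330, 20–29=1348, 30–39=946, 40+=6092
Scenario B total after 4 periods: 10683
Difference B − A = 10683 − 10243 = 440

440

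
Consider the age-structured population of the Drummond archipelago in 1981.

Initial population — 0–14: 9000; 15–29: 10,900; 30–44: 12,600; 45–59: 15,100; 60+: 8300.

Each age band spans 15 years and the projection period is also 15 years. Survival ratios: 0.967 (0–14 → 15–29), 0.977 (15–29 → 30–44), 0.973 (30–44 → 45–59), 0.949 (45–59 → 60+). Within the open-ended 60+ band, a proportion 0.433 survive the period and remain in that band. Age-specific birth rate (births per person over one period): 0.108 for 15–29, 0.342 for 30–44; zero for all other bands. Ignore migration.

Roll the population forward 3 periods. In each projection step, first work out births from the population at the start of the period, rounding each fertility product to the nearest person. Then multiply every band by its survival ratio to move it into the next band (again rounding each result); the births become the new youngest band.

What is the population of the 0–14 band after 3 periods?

After projecting period 1:
Births: 10900 × 0.108 = 1177, 12600 × 0.342 = 4309 → total 5486
15–29: 9000 × 0.967 = 8703
30–44: 10900 × 0.977 = 10649
45–59: 12600 × 0.973 = 12260
60+: 15100 × 0.949 + 8300 × 0.433 = 14330 + 3594 = 17924
End of period: [5486, 8703, 10649, 12260, 17924]
After projecting period 2:
Births: 8703 × 0.108 = 940, 10649 × 0.342 = 3642 → total 4582
15–29: 5486 × 0.967 = 5305
30–44: 8703 × 0.977 = 8503
45–59: 10649 × 0.973 = 10361
60+: 12260 × 0.949 + 17924 × 0.433 = 11635 + 7761 = 19396
End of period: [4582, 5305, 8503, 10361, 19396]
After projecting period 3:
Births: 5305 × 0.108 = 573, 8503 × 0.342 = 2908 → total 3481
15–29: 4582 × 0.967 = 4431
30–44: 5305 × 0.977 = 5183
45–59: 8503 × 0.973 = 8273
60+: 10361 × 0.949 + 19396 × 0.433 = 9833 + 8398 = 18231
End of period: [3481, 4431, 5183, 8273, 18231]

3481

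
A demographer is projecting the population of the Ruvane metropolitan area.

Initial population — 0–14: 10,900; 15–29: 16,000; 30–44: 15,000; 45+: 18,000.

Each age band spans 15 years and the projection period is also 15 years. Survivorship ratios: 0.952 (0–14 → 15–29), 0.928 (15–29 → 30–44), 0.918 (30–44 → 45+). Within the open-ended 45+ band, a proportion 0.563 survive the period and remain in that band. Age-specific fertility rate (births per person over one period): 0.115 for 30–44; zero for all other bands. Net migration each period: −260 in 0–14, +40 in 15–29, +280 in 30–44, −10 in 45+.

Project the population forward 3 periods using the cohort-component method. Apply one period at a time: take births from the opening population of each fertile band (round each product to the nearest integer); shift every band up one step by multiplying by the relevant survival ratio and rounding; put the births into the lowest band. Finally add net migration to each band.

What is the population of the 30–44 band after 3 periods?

Period 1:
Births: 15000 × 0.115 = 1725
15–29: 10900 × 0.952 = 10377
30–44: 16000 × 0.928 = 14848
45+: 15000 × 0.918 + 18000 × 0.563 = 13770 + 10134 = 23904
Net migration: 0–14 − 260 → 1465; 15–29 + 40 → 10417; 30–44 + 280 → 15128; 45+ − 10 → 23894
→ [1465, 10417, 15128, 23894]
Period 2:
Births: 15128 × 0.115 = 1740
15–29: 1465 × 0.952 = 1395
30–44: 10417 × 0.928 = 9667
45+: 15128 × 0.918 + 23894 × 0.563 = 13888 + 13452 = 27340
Net migration: 0–14 − 260 → 1480; 15–29 + 40 → 1435; 30–44 + 280 → 9947; 45+ − 10 → 27330
→ [1480, 1435, 9947, 27330]
Period 3:
Births: 9947 × 0.115 = 1144
15–29: 1480 × 0.952 = 1409
30–44: 1435 × 0.928 = 1332
45+: 9947 × 0.918 + 27330 × 0.563 = 9131 + 15387 = 24518
Net migration: 0–14 − 260 → 884; 15–29 + 40 → 1449; 30–44 + 280 → 1612; 45+ − 10 → 24508
→ [884, 1449, 1612, 24508]

1612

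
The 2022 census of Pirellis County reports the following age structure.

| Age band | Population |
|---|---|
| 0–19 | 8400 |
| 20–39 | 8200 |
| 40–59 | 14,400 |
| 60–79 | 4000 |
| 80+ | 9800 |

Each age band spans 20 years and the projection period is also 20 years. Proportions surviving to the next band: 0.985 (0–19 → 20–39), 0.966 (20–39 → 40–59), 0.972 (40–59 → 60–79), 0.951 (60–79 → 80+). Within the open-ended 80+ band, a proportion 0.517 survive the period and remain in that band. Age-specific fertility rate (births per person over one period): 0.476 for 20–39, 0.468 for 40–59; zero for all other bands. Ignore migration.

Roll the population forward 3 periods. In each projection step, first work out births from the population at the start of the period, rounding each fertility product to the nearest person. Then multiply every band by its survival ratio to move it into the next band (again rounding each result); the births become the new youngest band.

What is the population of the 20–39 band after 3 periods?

Call the groups 1 to 5, youngest first.
[period 1]
Births: 8200 × 0.476 = 3903 ; 14400 × 0.468 = 6739 ⇒ total 10642
Group 2: 8400 × 0.985 = 8274
Group 3: 8200 × 0.966 = 7921
Group 4: 14400 × 0.972 = 13997
Group 5: 4000 × 0.951 + 9800 × 0.517 = 3804 + 5067 = 8871
→ [10642, 8274, 7921, 13997, 8871]
[period 2]
Births: 8274 × 0.476 = 3938 ; 7921 × 0.468 = 3707 ⇒ total 7645
Group 2: 10642 × 0.985 = 10482
Group 3: 8274 × 0.966 = 7993
Group 4: 7921 × 0.972 = 7699
Group 5: 13997 × 0.951 + 8871 × 0.517 = 13311 + 4586 = 17897
→ [7645, 10482, 7993, 7699, 17897]
[period 3]
Births: 10482 × 0.476 = 4989 ; 7993 × 0.468 = 3741 ⇒ total 8730
Group 2: 7645 × 0.985 = 7530
Group 3: 10482 × 0.966 = 10126
Group 4: 7993 × 0.972 = 7769
Group 5: 7699 × 0.951 + 17897 × 0.517 = 7322 + 9253 = 16575
→ [8730, 7530, 10126, 7769, 16575]

7530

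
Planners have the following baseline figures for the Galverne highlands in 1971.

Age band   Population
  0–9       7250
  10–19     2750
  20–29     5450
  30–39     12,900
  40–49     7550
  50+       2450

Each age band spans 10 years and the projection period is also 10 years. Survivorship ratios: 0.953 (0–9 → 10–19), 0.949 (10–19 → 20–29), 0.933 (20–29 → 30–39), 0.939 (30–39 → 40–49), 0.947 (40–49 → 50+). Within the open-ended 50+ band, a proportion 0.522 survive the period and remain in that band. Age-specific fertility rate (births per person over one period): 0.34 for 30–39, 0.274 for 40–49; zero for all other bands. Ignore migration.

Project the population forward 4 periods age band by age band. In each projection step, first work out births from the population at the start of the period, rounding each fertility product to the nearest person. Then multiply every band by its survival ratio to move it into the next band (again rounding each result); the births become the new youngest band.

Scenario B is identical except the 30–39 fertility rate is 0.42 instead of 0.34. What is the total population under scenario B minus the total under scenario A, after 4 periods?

(Groups numbered youngest = 1 to oldest = 6.)
[period 1]
Births: 12900 * 0.34 = 4386, 7550 * 0.274 = 2069 → total 6455
Group 2: 7250 * 0.953 = 6909
Group 3: 2750 * 0.949 = 2610
Group 4: 5450 * 0.933 = 5085
Group 5: 12900 * 0.939 = 12113
Group 6: 7550 * 0.947 + 2450 * 0.522 = 7150 + 1279 = 8429
End of period: [6455, 6909, 2610, 5085, 12113, 8429]
[period 2]
Births: 5085 * 0.34 = 1729, 12113 * 0.274 = 3319 → total 5048
Group 2: 6455 * 0.953 = 6152
Group 3: 6909 * 0.949 = 6557
Group 4: 2610 * 0.933 = 2435
Group 5: 5085 * 0.939 = 4775
Group 6: 12113 * 0.947 + 8429 * 0.522 = 11471 + 4400 = 15871
End of period: [5048, 6152, 6557, 2435, 4775, 15871]
[period 3]
Births: 2435 * 0.34 = 828, 4775 * 0.274 = 1308 → total 2136
Group 2: 5048 * 0.953 = 4811
Group 3: 6152 * 0.949 = 5838
Group 4: 6557 * 0.933 = 6118
Group 5: 2435 * 0.939 = 2286
Group 6: 4775 * 0.947 + 15871 * 0.522 = 4522 + 8285 = 12807
End of period: [2136, 4811, 5838, 6118, 2286, 12807]
[period 4]
Births: 6118 * 0.34 = 2080, 2286 * 0.274 = 626 → total 2706
Group 2: 2136 * 0.953 = 2036
Group 3: 4811 * 0.949 = 4566
Group 4: 5838 * 0.933 = 5447
Group 5: 6118 * 0.939 = 5745
Group 6: 2286 * 0.947 + 12807 * 0.522 = 2165 + 6685 = 8850
End of period: [2706, 2036, 4566, 5447, 5745, 8850]
Scenario A total after 4 periods: 29350
Scenario B projection —
[period 1]
Births: 12900 * 0.42 = 5418, 7550 * 0.274 = 2069 → total 7487
Group 2: 7250 * 0.953 = 6909
Group 3: 2750 * 0.949 = 2610
Group 4: 5450 * 0.933 = 5085
Group 5: 12900 * 0.939 = 12113
Group 6: 7550 * 0.947 + 2450 * 0.522 = 7150 + 1279 = 8429
End of period: [7487, 6909, 2610, 5085, 12113, 8429]
[period 2]
Births: 5085 * 0.42 = 2136, 12113 * 0.274 = 3319 → total 5455
Group 2: 7487 * 0.953 = 7135
Group 3: 6909 * 0.949 = 6557
Group 4: 2610 * 0.933 = 2435
Group 5: 5085 * 0.939 = 4775
Group 6: 12113 * 0.947 + 8429 * 0.522 = 11471 + 4400 = 15871
End of period: [5455, 7135, 6557, 2435, 4775, 15871]
[period 3]
Births: 2435 * 0.42 = 1023, 4775 * 0.274 = 1308 → total 2331
Group 2: 5455 * 0.953 = 5199
Group 3: 7135 * 0.949 = 6771
Group 4: 6557 * 0.933 = 6118
Group 5: 2435 * 0.939 = 2286
Group 6: 4775 * 0.947 + 15871 * 0.522 = 4522 + 8285 = 12807
End of period: [2331, 5199, 6771, 6118, 2286, 12807]
[period 4]
Births: 6118 * 0.42 = 2570, 2286 * 0.274 = 626 → total 3196
Group 2: 2331 * 0.953 = 2221
Group 3: 5199 * 0.949 = 4934
Group 4: 6771 * 0.933 = 6317
Group 5: 6118 * 0.939 = 5745
Group 6: 2286 * 0.947 + 12807 * 0.522 = 2165 + 6685 = 8850
End of period: [3196, 2221, 4934, 6317, 5745, 8850]
Scenario B total after 4 periods: 31263
Difference B − A = 31263 − 29350 = 1913

1913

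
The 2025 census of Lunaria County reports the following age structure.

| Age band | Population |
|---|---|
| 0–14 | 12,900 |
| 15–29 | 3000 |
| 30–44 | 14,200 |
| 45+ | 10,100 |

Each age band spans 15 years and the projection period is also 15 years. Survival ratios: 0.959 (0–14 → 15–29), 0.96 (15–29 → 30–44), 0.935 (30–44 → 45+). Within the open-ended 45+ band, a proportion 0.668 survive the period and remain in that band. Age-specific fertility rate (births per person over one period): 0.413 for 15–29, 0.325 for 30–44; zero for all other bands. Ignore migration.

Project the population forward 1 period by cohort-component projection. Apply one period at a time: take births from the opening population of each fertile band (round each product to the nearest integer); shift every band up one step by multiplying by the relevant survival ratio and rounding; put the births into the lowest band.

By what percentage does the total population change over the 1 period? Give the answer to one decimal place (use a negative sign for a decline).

— Period 1 —
Births: 3000 × 0.413 = 1239  |  14200 × 0.325 = 4615 — total 5854
15–29: 12900 × 0.959 = 12371
30–44: 3000 × 0.96 = 2880
45+: 14200 × 0.935 + 10100 × 0.668 = 13277 + 6747 = 20024
Population now: 0–14=5854, 15–29=12371, 30–44=2880, 45+=20024
Total: 40200 → 41129; change = 929; percentage change = 2.3%

2.3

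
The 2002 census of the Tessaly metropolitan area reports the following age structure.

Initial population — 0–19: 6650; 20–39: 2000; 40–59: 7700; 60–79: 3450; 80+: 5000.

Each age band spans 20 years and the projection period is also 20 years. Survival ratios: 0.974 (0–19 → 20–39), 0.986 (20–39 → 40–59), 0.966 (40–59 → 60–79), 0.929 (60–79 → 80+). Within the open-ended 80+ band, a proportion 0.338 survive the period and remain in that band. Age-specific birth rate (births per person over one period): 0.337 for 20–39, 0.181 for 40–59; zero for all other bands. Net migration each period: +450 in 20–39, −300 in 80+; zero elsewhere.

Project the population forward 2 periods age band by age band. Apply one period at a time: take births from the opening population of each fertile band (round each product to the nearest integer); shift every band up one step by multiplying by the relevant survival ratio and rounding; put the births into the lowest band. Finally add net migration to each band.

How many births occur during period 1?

2068

(Groups numbered youngest = 1 to oldest = 5.)
— Period 1 —
Births: 2000 × 0.337 = 674  |  7700 × 0.181 = 1394 — total 2068
Group 2: 6650 × 0.974 = 6477
Group 3: 2000 × 0.986 = 1972
Group 4: 7700 × 0.966 = 7438
Group 5: 3450 × 0.929 + 5000 × 0.338 = 3205 + 1690 = 4895
Net migration: Group 2 + 450 → 6927; Group 5 − 300 → 4595
Population now: 0–19=2068, 20–39=6927, 40–59=1972, 60–79=7438, 80+=4595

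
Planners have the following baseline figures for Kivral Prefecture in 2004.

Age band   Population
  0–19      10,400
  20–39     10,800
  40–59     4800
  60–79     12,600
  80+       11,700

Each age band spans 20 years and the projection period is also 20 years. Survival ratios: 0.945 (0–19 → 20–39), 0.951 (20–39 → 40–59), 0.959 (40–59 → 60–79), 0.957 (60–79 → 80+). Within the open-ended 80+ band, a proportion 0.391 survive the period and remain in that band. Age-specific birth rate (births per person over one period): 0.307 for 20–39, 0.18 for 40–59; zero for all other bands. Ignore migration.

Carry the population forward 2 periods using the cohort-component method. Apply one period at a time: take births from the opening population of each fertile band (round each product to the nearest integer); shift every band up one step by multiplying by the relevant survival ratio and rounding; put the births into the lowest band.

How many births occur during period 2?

Numbering the groups 1..5 from youngest to oldest:
After projecting period 1:
Births: 10800 * 0.307 = 3316, 4800 * 0.18 = 864 → 4180
Group 2: 10400 * 0.945 = 9828
Group 3: 10800 * 0.951 = 10271
Group 4: 4800 * 0.959 = 4603
Group 5: 12600 * 0.957 + 11700 * 0.391 = 12058 + 4575 = 16633
End of period: [4180, 9828, 10271, 4603, 16633]
After projecting period 2:
Births: 9828 * 0.307 = 3017, 10271 * 0.18 = 1849 → 4866
Group 2: 4180 * 0.945 = 3950
Group 3: 9828 * 0.951 = 9346
Group 4: 10271 * 0.959 = 9850
Group 5: 4603 * 0.957 + 16633 * 0.391 = 4405 + 6504 = 10909
End of period: [4866, 3950, 9346, 9850, 10909]

4866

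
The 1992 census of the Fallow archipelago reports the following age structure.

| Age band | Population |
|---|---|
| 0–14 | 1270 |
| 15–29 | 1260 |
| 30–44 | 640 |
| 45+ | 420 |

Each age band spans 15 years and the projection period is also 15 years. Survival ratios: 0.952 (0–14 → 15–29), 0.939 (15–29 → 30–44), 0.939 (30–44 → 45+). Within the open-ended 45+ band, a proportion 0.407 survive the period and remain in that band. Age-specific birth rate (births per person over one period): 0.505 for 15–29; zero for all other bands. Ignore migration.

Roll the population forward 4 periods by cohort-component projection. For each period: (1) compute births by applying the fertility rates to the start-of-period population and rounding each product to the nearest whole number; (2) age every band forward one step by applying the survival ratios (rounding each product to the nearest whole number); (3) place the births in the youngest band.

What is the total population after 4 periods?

2334

Period 1:
Births: 1260 × 0.505 = 636
15–29: 1270 × 0.952 = 1209
30–44: 1260 × 0.939 = 1183
45+: 640 × 0.939 + 420 × 0.407 = 601 + 171 = 772
→ [636, 1209, 1183, 772]
Period 2:
Births: 1209 × 0.505 = 611
15–29: 636 × 0.952 = 605
30–44: 1209 × 0.939 = 1135
45+: 1183 × 0.939 + 772 × 0.407 = 1111 + 314 = 1425
→ [611, 605, 1135, 1425]
Period 3:
Births: 605 × 0.505 = 306
15–29: 611 × 0.952 = 582
30–44: 605 × 0.939 = 568
45+: 1135 × 0.939 + 1425 × 0.407 = 1066 + 580 = 1646
→ [306, 582, 568, 1646]
Period 4:
Births: 582 × 0.505 = 294
15–29: 306 × 0.952 = 291
30–44: 582 × 0.939 = 546
45+: 568 × 0.939 + 1646 × 0.407 = 533 + 670 = 1203
→ [294, 291, 546, 1203]
Total after period 4: 294 + 291 + 546 + 1203 = 2334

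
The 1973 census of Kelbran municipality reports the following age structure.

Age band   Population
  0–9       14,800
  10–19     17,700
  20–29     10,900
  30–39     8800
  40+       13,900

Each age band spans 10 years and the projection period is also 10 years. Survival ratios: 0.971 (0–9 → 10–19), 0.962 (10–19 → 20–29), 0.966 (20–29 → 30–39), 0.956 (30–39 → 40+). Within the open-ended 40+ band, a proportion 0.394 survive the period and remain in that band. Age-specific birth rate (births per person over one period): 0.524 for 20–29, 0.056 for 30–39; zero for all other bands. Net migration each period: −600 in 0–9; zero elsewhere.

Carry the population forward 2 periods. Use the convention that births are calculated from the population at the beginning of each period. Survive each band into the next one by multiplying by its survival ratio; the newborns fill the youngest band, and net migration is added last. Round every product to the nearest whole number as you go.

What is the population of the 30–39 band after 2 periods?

16448

(Groups numbered youngest = 1 to oldest = 5.)
— Period 1 —
Births: 10900 * 0.524 = 5712  |  8800 * 0.056 = 493 — total 6205
Group 2: 14800 * 0.971 = 14371
Group 3: 17700 * 0.962 = 17027
Group 4: 10900 * 0.966 = 10529
Group 5: 8800 * 0.956 + 13900 * 0.394 = 8413 + 5477 = 13890
Net migration: Group 1 − 600 → 5605
End of period: [5605, 14371, 17027, 10529, 13890]
— Period 2 —
Births: 17027 * 0.524 = 8922  |  10529 * 0.056 = 590 — total 9512
Group 2: 5605 * 0.971 = 5442
Group 3: 14371 * 0.962 = 13825
Group 4: 17027 * 0.966 = 16448
Group 5: 10529 * 0.956 + 13890 * 0.394 = 10066 + 5473 = 15539
Net migration: Group 1 − 600 → 8912
End of period: [8912, 5442, 13825, 16448, 15539]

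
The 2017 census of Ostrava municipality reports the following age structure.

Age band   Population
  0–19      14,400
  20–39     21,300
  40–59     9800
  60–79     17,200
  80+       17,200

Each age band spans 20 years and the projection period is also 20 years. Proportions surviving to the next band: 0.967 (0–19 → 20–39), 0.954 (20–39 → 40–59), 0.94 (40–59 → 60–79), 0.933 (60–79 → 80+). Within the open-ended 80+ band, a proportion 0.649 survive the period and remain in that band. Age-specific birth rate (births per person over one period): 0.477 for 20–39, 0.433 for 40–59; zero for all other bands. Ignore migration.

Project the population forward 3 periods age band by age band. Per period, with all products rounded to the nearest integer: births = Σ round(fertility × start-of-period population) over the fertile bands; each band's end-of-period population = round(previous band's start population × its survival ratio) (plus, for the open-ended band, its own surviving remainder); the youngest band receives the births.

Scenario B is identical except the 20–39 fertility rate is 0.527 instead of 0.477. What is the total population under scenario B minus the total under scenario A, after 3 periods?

Period 1.
Births: 21300 * 0.477 = 10160  |  9800 * 0.433 = 4243 ⇒ total 14403
20–39: 14400 * 0.967 = 13925
40–59: 21300 * 0.954 = 20320
60–79: 9800 * 0.94 = 9212
80+: 17200 * 0.933 + 17200 * 0.649 = 16048 + 11163 = 27211
→ [14403, 13925, 20320, 9212, 27211]
Period 2.
Births: 13925 * 0.477 = 6642  |  20320 * 0.433 = 8799 ⇒ total 15441
20–39: 14403 * 0.967 = 13928
40–59: 13925 * 0.954 = 13284
60–79: 20320 * 0.94 = 19101
80+: 9212 * 0.933 + 27211 * 0.649 = 8595 + 17660 = 26255
→ [15441, 13928, 13284, 19101, 26255]
Period 3.
Births: 13928 * 0.477 = 6644  |  13284 * 0.433 = 5752 ⇒ total 12396
20–39: 15441 * 0.967 = 14931
40–59: 13928 * 0.954 = 13287
60–79: 13284 * 0.94 = 12487
80+: 19101 * 0.933 + 26255 * 0.649 = 17821 + 17039 = 34860
→ [12396, 14931, 13287, 12487, 34860]
Scenario A total after 3 periods: 87961
Scenario B projection —
Period 1.
Births: 21300 * 0.527 = 11225  |  9800 * 0.433 = 4243 ⇒ total 15468
20–39: 14400 * 0.967 = 13925
40–59: 21300 * 0.954 = 20320
60–79: 9800 * 0.94 = 9212
80+: 17200 * 0.933 + 17200 * 0.649 = 16048 + 11163 = 27211
→ [15468, 13925, 20320, 9212, 27211]
Period 2.
Births: 13925 * 0.527 = 7338  |  20320 * 0.433 = 8799 ⇒ total 16137
20–39: 15468 * 0.967 = 14958
40–59: 13925 * 0.954 = 13284
60–79: 20320 * 0.94 = 19101
80+: 9212 * 0.933 + 27211 * 0.649 = 8595 + 17660 = 26255
→ [16137, 14958, 13284, 19101, 26255]
Period 3.
Births: 14958 * 0.527 = 7883  |  13284 * 0.433 = 5752 ⇒ total 13635
20–39: 16137 * 0.967 = 15604
40–59: 14958 * 0.954 = 14270
60–79: 13284 * 0.94 = 12487
80+: 19101 * 0.933 + 26255 * 0.649 = 17821 + 17039 = 34860
→ [13635, 15604, 14270, 12487, 34860]
Scenario B total after 3 periods: 90856
Difference B − A = 90856 − 87961 = 2895

2895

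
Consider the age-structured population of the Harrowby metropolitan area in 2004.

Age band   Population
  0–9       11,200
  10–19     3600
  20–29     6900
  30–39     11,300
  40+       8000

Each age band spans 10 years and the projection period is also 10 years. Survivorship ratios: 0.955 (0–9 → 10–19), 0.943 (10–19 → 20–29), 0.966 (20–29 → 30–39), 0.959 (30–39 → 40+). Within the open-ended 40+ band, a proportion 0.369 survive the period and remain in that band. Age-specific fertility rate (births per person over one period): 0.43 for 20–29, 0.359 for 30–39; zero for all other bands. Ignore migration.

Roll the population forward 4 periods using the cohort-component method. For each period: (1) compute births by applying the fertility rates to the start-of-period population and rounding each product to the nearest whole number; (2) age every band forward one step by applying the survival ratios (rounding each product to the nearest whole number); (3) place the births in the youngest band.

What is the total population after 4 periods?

After projecting period 1:
Births: 6900 * 0.43 = 2967, 11300 * 0.359 = 4057 ⇒ total 7024
10–19: 11200 * 0.955 = 10696
20–29: 3600 * 0.943 = 3395
30–39: 6900 * 0.966 = 6665
40+: 11300 * 0.959 + 8000 * 0.369 = 10837 + 2952 = 13789
End of period: [7024, 10696, 3395, 6665, 13789]
After projecting period 2:
Births: 3395 * 0.43 = 1460, 6665 * 0.359 = 2393 ⇒ total 3853
10–19: 7024 * 0.955 = 6708
20–29: 10696 * 0.943 = 10086
30–39: 3395 * 0.966 = 3280
40+: 6665 * 0.959 + 13789 * 0.369 = 6392 + 5088 = 11480
End of period: [3853, 6708, 10086, 3280, 11480]
After projecting period 3:
Births: 10086 * 0.43 = 4337, 3280 * 0.359 = 1178 ⇒ total 5515
10–19: 3853 * 0.955 = 3680
20–29: 6708 * 0.943 = 6326
30–39: 10086 * 0.966 = 9743
40+: 3280 * 0.959 + 11480 * 0.369 = 3146 + 4236 = 7382
End of period: [5515, 3680, 6326, 9743, 7382]
After projecting period 4:
Births: 6326 * 0.43 = 2720, 9743 * 0.359 = 3498 ⇒ total 6218
10–19: 5515 * 0.955 = 5267
20–29: 3680 * 0.943 = 3470
30–39: 6326 * 0.966 = 6111
40+: 9743 * 0.959 + 7382 * 0.369 = 9344 + 2724 = 12068
End of period: [6218, 5267, 3470, 6111, 12068]
Total after period 4: 6218 + 5267 + 3470 + 6111 + 12068 = 33134

33134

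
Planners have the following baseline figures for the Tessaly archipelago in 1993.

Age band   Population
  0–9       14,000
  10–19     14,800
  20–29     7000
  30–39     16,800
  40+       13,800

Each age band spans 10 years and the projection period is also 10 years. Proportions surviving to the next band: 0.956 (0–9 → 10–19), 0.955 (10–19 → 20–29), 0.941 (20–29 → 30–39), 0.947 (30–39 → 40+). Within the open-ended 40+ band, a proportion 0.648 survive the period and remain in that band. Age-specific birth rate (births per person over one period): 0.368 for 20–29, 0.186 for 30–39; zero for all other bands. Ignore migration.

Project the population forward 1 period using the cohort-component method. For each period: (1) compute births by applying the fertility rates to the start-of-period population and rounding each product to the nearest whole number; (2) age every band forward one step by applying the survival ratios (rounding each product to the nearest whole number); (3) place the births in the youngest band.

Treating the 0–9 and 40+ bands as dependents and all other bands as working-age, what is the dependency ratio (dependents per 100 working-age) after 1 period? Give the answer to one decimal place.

— Period 1 —
Births: 7000 × 0.368 = 2576 ; 16800 × 0.186 = 3125 → 5701
10–19: 14000 × 0.956 = 13384
20–29: 14800 × 0.955 = 14134
30–39: 7000 × 0.941 = 6587
40+: 16800 × 0.947 + 13800 × 0.648 = 15910 + 8942 = 24852
→ [5701, 13384, 14134, 6587, 24852]
Dependents (band 0–9 + band 40+) = 5701 + 24852 = 30553; working-age = 34105; ratio = 30553/34105 × 100 = 89.6

89.6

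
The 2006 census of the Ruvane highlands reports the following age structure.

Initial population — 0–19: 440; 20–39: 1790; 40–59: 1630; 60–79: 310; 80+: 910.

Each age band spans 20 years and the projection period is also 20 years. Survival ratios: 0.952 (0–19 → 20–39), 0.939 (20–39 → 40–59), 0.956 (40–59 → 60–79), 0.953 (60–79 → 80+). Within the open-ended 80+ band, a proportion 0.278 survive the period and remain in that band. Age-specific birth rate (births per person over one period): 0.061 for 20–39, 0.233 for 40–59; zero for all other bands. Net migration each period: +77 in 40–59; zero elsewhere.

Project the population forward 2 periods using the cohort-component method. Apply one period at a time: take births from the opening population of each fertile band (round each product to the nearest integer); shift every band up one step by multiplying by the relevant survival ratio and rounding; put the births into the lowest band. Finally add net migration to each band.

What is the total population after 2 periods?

After projecting period 1:
Births: 1790 × 0.061 = 109  |  1630 × 0.233 = 380 → 489
20–39: 440 × 0.952 = 419
40–59: 1790 × 0.939 = 1681
60–79: 1630 × 0.956 = 1558
80+: 310 × 0.953 + 910 × 0.278 = 295 + 253 = 548
Net migration: 40–59 + 77 → 1758
Giving 489 / 419 / 1758 / 1558 / 548.
After projecting period 2:
Births: 419 × 0.061 = 26  |  1758 × 0.233 = 410 → 436
20–39: 489 × 0.952 = 466
40–59: 419 × 0.939 = 393
60–79: 1758 × 0.956 = 1681
80+: 1558 × 0.953 + 548 × 0.278 = 1485 + 152 = 1637
Net migration: 40–59 + 77 → 470
Giving 436 / 466 / 470 / 1681 / 1637.
Total after period 2: 436 + 466 + 470 + 1681 + 1637 = 4690

4690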